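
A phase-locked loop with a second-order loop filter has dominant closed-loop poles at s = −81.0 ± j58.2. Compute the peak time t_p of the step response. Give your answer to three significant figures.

t_p = π/ω_d with ω_d = 58.2 (the imaginary part), so t_p = 0.0540 s.

t_p ≈ 0.0540 s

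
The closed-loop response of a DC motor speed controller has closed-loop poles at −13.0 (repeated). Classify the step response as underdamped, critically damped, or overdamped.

Since there is a repeated negative-real pole, the response is critically damped.

critically damped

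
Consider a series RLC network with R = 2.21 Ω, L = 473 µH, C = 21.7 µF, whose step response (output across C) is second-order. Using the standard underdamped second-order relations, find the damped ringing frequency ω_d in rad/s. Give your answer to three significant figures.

ω_d ≈ 9590 rad/s

For a series RLC circuit (capacitor voltage as output), ω_n = 1/√(LC) = 1/√(473 µH · 21.7 µF) = 9870 rad/s.
ζ = (R/2)·√(C/L) = (2.21/2)·√(21.7 µF/473 µH) = 0.237.
ω_d = ω_n√(1−ζ²) = 9590 rad/s.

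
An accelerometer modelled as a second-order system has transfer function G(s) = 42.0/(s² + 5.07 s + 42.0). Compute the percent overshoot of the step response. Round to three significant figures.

%OS ≈ 26.3%

Comparing the denominator to s² + 2ζω_n s + ω_n²: ω_n = √42.0 = 6.48 rad/s, and 2ζω_n = 5.07 so ζ = 5.07/(2·6.48) = 0.391.
Overshoot: exp(−π·0.391/√(1−0.391²)) = 0.263, i.e. 26.3%.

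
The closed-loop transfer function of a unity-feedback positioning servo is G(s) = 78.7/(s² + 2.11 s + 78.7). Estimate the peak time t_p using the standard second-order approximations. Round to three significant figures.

t_p ≈ 0.357 s

Matching coefficients with s² + 2ζω_n s + ω_n² gives ω_n² = 78.7 ⇒ ω_n = 8.87 rad/s, and ζ = 2.11/(2ω_n) = 0.119.
ω_d = ω_n√(1−ζ²) = 8.81 rad/s. Then t_p = π/ω_d = 0.357 s.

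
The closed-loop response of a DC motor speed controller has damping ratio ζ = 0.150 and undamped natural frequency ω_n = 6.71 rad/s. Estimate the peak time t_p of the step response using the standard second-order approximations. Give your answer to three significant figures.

The damped frequency is ω_d = ω_n√(1−ζ²) = 6.71·√(1−0.0225) = 6.63 rad/s.
Peak time t_p = π/ω_d = π/6.63 = 0.474 s.

t_p ≈ 0.474 s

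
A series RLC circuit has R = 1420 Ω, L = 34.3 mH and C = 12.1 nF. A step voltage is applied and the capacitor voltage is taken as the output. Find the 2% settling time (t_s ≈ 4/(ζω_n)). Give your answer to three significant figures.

For a series RLC circuit (capacitor voltage as output), ω_n = 1/√(LC) = 1/√(34.3 mH · 12.1 nF) = 49100 rad/s.
ζ = (R/2)·√(C/L) = (1420/2)·√(12.1 nF/34.3 mH) = 0.422.
t_s ≈ 4/(ζω_n) = 0.000193 s.

t_s ≈ 0.000193 s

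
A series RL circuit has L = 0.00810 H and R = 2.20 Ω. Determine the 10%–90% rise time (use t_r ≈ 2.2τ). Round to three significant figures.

τ = L/R = 0.00810/2.20 = 0.00368 s.
t_r ≈ 2.2τ = 0.00810 s.

t_r ≈ 0.00810 s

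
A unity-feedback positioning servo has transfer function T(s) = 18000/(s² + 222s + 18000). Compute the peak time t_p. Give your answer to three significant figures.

t_p ≈ 0.0417 s

Matching coefficients with s² + 2ζω_n s + ω_n² gives ω_n² = 18000 ⇒ ω_n = 134 rad/s, and ζ = 222/(2ω_n) = 0.827.
ω_d = ω_n√(1−ζ²) = 75.4 rad/s. Then t_p = π/ω_d = 0.0417 s.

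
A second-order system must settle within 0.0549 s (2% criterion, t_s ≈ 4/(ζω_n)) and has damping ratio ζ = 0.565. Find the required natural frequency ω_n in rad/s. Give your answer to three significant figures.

ω_n ≈ 129 rad/s

Rearranging t_s ≈ 4/(ζω_n) gives ω_n = 4/(ζ·t_s) = 4/(0.565 × 0.0549) = 129 rad/s.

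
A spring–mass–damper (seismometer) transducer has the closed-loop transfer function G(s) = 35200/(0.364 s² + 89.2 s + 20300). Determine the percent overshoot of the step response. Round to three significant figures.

%OS ≈ 14.9%

Dividing through by 0.364: denominator becomes s² + 245.1 s + 55770.
So ω_n = √55770 = 236 rad/s and ζ = 245.1/(2·236) = 0.519.
%OS = 100 e^{−πζ/√(1−ζ²)} with ζ = 0.519 gives 14.9%.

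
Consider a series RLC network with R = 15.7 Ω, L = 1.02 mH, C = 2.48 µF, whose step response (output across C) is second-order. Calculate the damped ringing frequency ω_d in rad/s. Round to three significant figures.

For a series RLC circuit (capacitor voltage as output), ω_n = 1/√(LC) = 1/√(1.02 mH · 2.48 µF) = 19900 rad/s.
ζ = (R/2)·√(C/L) = (15.7/2)·√(2.48 µF/1.02 mH) = 0.387.
ω_d = ω_n√(1−ζ²) = 18300 rad/s.

ω_d ≈ 18300 rad/s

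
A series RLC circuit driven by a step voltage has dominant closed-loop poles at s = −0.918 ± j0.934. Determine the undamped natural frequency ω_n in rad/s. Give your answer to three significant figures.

ω_n ≈ 1.31 rad/s

The poles are at −σ ± jω_d with σ = 0.918 and ω_d = 0.934, so ω_n = √(σ²+ω_d²) = 1.31 rad/s and ζ = σ/ω_n = 0.701.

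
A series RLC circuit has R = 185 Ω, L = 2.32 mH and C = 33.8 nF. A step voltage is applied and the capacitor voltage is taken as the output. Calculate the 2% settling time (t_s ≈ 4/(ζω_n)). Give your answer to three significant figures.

For a series RLC circuit (capacitor voltage as output), ω_n = 1/√(LC) = 1/√(2.32 mH · 33.8 nF) = 113000 rad/s.
ζ = (R/2)·√(C/L) = (185/2)·√(33.8 nF/2.32 mH) = 0.353.
t_s ≈ 4/(ζω_n) = 0.000100 s.

t_s ≈ 0.000100 s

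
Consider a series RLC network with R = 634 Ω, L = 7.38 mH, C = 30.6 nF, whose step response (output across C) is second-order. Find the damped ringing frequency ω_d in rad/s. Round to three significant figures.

ω_d ≈ 50800 rad/s

For a series RLC circuit (capacitor voltage as output), ω_n = 1/√(LC) = 1/√(7.38 mH · 30.6 nF) = 66500 rad/s.
ζ = (R/2)·√(C/L) = (634/2)·√(30.6 nF/7.38 mH) = 0.645.
ω_d = ω_n√(1−ζ²) = 50800 rad/s.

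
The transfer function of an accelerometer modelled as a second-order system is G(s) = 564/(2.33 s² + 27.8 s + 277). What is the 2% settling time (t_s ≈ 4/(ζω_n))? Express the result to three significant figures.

t_s ≈ 0.671 s

Dividing through by 2.33: denominator becomes s² + 11.93 s + 118.9.
So ω_n = √118.9 = 10.9 rad/s and ζ = 11.93/(2·10.9) = 0.547.
t_s ≈ 4/(ζω_n) = 0.671 s.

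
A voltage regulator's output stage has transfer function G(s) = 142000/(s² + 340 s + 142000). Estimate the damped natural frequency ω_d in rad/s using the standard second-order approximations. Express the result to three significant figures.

ω_d ≈ 336 rad/s

Comparing the denominator to s² + 2ζω_n s + ω_n²: ω_n = √142000 = 377 rad/s, and 2ζω_n = 340 so ζ = 340/(2·377) = 0.451.
The damped frequency ω_d = ω_n√(1−ζ²) = 336 rad/s.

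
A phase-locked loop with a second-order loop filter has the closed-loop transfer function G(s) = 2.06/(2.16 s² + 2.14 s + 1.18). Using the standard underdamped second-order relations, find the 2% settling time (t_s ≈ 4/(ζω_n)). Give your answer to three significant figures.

t_s ≈ 8.07 s

Dividing through by 2.16: denominator becomes s² + 0.9907 s + 0.5463.
So ω_n = √0.5463 = 0.739 rad/s and ζ = 0.9907/(2·0.739) = 0.670.
t_s ≈ 4/(ζω_n) = 8.07 s.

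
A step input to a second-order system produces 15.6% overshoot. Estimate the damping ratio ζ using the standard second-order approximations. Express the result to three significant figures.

ζ = −ln(OS)/√(π² + (ln OS)²). With OS = 0.156, ln OS = −1.858 and ζ = 1.858/3.650 = 0.509.

ζ ≈ 0.509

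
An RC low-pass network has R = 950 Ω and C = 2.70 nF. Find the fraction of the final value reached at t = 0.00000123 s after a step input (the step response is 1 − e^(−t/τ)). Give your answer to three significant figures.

τ = RC = 950 × 2.70 nF = 0.00000257 s.
y(t)/y_∞ = 1 − e^(−t/τ) = 1 − e^(−0.00000123/0.00000257) = 1 − e^(−0.480) = 0.381.

y/y_∞ ≈ 0.381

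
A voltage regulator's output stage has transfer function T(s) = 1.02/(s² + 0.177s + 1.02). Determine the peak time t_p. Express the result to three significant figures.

t_p ≈ 3.12 s

Comparing the denominator to s² + 2ζω_n s + ω_n²: ω_n = √1.02 = 1.01 rad/s, and 2ζω_n = 0.177 so ζ = 0.177/(2·1.01) = 0.0876.
The damped frequency ω_d = ω_n√(1−ζ²) = 1.01 rad/s. Then t_p = π/ω_d = 3.12 s.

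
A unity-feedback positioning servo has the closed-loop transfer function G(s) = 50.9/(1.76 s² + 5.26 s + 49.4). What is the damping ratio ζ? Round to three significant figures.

Dividing through by 1.76: denominator becomes s² + 2.989 s + 28.07.
So ω_n = √28.07 = 5.30 rad/s and ζ = 2.989/(2·5.30) = 0.282.

ζ ≈ 0.282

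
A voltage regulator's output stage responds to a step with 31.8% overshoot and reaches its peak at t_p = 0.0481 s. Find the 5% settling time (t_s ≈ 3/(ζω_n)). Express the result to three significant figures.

From the overshoot, ζ = −ln(OS)/√(π²+ln²(OS)) = 0.343.
From t_p = π/ω_d, ω_d = π/0.0481 = 65.3 rad/s, so ω_n = ω_d/√(1−ζ²) = 69.5 rad/s.
t_s ≈ 3/(ζω_n) = 3/(0.343·69.5) = 0.126 s.

t_s ≈ 0.126 s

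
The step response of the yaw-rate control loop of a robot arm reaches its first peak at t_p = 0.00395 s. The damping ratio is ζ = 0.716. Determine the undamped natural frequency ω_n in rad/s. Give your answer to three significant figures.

ω_n ≈ 1140 rad/s

Peak time t_p = π/ω_d, so ω_d = π/t_p = π/0.00395 = 795 rad/s.
ω_n = ω_d/√(1−ζ²) = 795/√0.487 = 1140 rad/s.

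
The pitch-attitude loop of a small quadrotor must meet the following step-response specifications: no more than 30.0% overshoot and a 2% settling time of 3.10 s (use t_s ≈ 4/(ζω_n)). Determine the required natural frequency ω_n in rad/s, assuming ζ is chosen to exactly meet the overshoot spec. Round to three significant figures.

From %OS = 100·exp(−πζ/√(1−ζ²)), invert to get ζ = −ln(OS)/√(π² + ln²(OS)) with OS = 0.300.
−ln 0.300 = 1.204, so ζ = 1.204/√(π² + 1.450) = 0.358.
Then ω_n = 4/(ζ t_s) = 4/(0.358 × 3.10) = 3.61 rad/s.

ω_n ≈ 3.61 rad/s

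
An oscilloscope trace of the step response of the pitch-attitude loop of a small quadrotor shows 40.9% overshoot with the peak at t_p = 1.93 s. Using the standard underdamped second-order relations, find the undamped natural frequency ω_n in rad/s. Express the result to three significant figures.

ω_n ≈ 1.69 rad/s

From the overshoot, ζ = −ln(OS)/√(π²+ln²(OS)) = 0.274.
t_p = π/ω_d ⇒ ω_d = 1.63 rad/s; then ω_n = ω_d/√(1−ζ²) = 1.69 rad/s.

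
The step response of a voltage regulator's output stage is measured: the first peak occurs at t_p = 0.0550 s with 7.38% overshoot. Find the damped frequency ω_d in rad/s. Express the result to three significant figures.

ω_d ≈ 57.1 rad/s

t_p = π/ω_d, so ω_d = π/0.0550 = 57.1 rad/s.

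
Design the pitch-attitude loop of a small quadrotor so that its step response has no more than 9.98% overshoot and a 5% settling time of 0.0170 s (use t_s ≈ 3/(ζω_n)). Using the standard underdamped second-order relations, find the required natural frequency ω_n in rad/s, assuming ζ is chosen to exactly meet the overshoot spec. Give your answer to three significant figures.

ω_n ≈ 298 rad/s

ζ = −ln(OS)/√(π² + (ln OS)²). With OS = 0.0998, ln OS = −2.305 and ζ = 2.305/3.896 = 0.591.
From t_s ≈ 3/(ζω_n): ω_n = 3/(ζ·t_s) = 3/(0.591·0.0170) = 298 rad/s.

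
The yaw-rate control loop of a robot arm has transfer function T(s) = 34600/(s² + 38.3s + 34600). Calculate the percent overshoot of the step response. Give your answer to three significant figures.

%OS ≈ 72.2%

ω_n = √34600 = 186 rad/s; ζ = 38.3/(2·186) = 0.103.
%OS = 100·exp(−πζ/√(1−ζ²)) = 72.2%.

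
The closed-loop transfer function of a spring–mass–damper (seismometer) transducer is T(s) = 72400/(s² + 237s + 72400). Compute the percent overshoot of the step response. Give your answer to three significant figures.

%OS ≈ 21.4%

Comparing the denominator to s² + 2ζω_n s + ω_n²: ω_n = √72400 = 269 rad/s, and 2ζω_n = 237 so ζ = 237/(2·269) = 0.440.
%OS = 100·exp(−πζ/√(1−ζ²)) = 21.4%.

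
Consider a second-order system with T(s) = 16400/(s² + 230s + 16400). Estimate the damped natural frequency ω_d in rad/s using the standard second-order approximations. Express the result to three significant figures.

Comparing the denominator to s² + 2ζω_n s + ω_n²: ω_n = √16400 = 128 rad/s, and 2ζω_n = 230 so ζ = 230/(2·128) = 0.898.
ω_d = 128·√(1 − 0.898²) = 56.3 rad/s.

ω_d ≈ 56.3 rad/s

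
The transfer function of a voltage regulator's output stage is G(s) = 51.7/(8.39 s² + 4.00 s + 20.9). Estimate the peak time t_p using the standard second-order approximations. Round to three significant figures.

t_p ≈ 2.01 s

Dividing through by 8.39: denominator becomes s² + 0.4768 s + 2.491.
So ω_n = √2.491 = 1.58 rad/s and ζ = 0.4768/(2·1.58) = 0.151.
ω_d = ω_n√(1−ζ²) = 1.56 rad/s. t_p = π/ω_d = 2.01 s.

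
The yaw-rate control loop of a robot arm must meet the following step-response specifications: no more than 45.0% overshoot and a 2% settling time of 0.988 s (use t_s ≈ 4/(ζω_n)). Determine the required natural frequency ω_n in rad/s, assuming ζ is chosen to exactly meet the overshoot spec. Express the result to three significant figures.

ω_n ≈ 16.4 rad/s

From %OS = 100·exp(−πζ/√(1−ζ²)), invert to get ζ = −ln(OS)/√(π² + ln²(OS)) with OS = 0.450.
−ln 0.450 = 0.7985, so ζ = 0.7985/√(π² + 0.6376) = 0.246.
Then ω_n = 4/(ζ t_s) = 4/(0.246 × 0.988) = 16.4 rad/s.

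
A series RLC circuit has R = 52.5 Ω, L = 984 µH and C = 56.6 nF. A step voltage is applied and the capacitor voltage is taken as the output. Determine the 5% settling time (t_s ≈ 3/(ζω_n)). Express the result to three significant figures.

t_s ≈ 0.000112 s

For a series RLC circuit (capacitor voltage as output), ω_n = 1/√(LC) = 1/√(984 µH · 56.6 nF) = 134000 rad/s.
ζ = (R/2)·√(C/L) = (52.5/2)·√(56.6 nF/984 µH) = 0.199.
t_s ≈ 3/(ζω_n) = 0.000112 s.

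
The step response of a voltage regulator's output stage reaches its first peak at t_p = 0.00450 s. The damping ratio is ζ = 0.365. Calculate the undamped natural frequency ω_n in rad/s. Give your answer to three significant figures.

ω_n ≈ 750 rad/s

Peak time t_p = π/ω_d, so ω_d = π/t_p = π/0.00450 = 698 rad/s.
ω_n = ω_d/√(1−ζ²) = 698/√0.867 = 750 rad/s.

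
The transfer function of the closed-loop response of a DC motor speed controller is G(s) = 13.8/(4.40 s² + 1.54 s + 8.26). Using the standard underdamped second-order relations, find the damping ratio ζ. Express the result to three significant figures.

Dividing through by 4.40: denominator becomes s² + 0.3500 s + 1.877.
So ω_n = √1.877 = 1.37 rad/s and ζ = 0.3500/(2·1.37) = 0.128.

ζ ≈ 0.128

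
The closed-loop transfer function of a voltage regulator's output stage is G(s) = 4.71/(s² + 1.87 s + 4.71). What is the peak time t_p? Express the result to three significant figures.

ω_n = √4.71 = 2.17 rad/s; ζ = 1.87/(2·2.17) = 0.431.
ω_d = 2.17·√(1 − 0.431²) = 1.96 rad/s. Then t_p = π/ω_d = 1.60 s.

t_p ≈ 1.60 s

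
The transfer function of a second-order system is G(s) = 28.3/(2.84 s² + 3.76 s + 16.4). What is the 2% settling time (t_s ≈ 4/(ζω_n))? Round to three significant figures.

Dividing through by 2.84: denominator becomes s² + 1.324 s + 5.775.
So ω_n = √5.775 = 2.40 rad/s and ζ = 1.324/(2·2.40) = 0.275.
t_s ≈ 4/(ζω_n) = 6.04 s.

t_s ≈ 6.04 s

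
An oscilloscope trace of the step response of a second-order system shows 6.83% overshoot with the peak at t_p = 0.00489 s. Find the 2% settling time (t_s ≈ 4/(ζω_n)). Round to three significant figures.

ζ from %OS: ζ = |ln 0.0683|/√(π²+ln²0.0683) = 0.650.
t_p = π/ω_d ⇒ ω_d = 642 rad/s; then ω_n = ω_d/√(1−ζ²) = 845 rad/s.
t_s ≈ 4/(ζω_n) = 4/(0.650·845) = 0.00729 s.

t_s ≈ 0.00729 s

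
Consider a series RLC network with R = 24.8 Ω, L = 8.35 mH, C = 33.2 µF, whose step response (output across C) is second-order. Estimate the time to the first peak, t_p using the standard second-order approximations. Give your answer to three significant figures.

For a series RLC circuit (capacitor voltage as output), ω_n = 1/√(LC) = 1/√(8.35 mH · 33.2 µF) = 1900 rad/s.
ζ = (R/2)·√(C/L) = (24.8/2)·√(33.2 µF/8.35 mH) = 0.782.
The damped frequency ω_d = ω_n√(1−ζ²) = 1180 rad/s. t_p = π/ω_d = 0.00265 s.

t_p ≈ 0.00265 s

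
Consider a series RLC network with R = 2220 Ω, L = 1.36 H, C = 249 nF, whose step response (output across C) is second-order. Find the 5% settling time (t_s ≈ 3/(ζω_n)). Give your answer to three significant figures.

t_s ≈ 0.00368 s

For a series RLC circuit (capacitor voltage as output), ω_n = 1/√(LC) = 1/√(1.36 H · 249 nF) = 1720 rad/s.
ζ = (R/2)·√(C/L) = (2220/2)·√(249 nF/1.36 H) = 0.475.
t_s ≈ 3/(ζω_n) = 0.00368 s.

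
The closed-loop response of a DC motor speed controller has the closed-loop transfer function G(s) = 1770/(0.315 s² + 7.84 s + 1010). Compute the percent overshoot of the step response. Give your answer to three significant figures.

Dividing through by 0.315: denominator becomes s² + 24.89 s + 3206.
So ω_n = √3206 = 56.6 rad/s and ζ = 24.89/(2·56.6) = 0.220.
Overshoot: exp(−π·0.220/√(1−0.220²)) = 0.493, i.e. 49.3%.

%OS ≈ 49.3%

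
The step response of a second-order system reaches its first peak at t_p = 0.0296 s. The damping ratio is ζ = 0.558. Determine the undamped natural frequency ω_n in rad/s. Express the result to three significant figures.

ω_n ≈ 128 rad/s

Peak time t_p = π/ω_d, so ω_d = π/t_p = π/0.0296 = 106 rad/s.
ω_n = ω_d/√(1−ζ²) = 106/√0.689 = 128 rad/s.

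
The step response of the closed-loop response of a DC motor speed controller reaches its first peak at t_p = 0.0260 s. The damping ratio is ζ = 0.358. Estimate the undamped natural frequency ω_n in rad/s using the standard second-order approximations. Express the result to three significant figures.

ω_n ≈ 129 rad/s

Peak time t_p = π/ω_d, so ω_d = π/t_p = π/0.0260 = 121 rad/s.
ω_n = ω_d/√(1−ζ²) = 121/√0.872 = 129 rad/s.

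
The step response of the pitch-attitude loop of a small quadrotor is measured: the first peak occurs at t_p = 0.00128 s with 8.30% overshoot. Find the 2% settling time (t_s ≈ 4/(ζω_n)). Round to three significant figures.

t_s ≈ 0.00206 s

The overshoot fixes ζ = −ln(OS)/√(π²+ln²(OS)) = 0.621.
t_p = π/ω_d ⇒ ω_d = 2450 rad/s; then ω_n = ω_d/√(1−ζ²) = 3130 rad/s.
t_s ≈ 4/(ζω_n) = 4/(0.621·3130) = 0.00206 s.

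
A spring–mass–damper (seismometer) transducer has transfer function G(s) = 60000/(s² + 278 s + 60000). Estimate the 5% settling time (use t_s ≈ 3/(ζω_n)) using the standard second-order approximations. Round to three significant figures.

ω_n = √60000 = 245 rad/s; ζ = 278/(2·245) = 0.567.
t_s ≈ 3/(ζω_n) = 3/(0.567·245) = 0.0216 s.

t_s ≈ 0.0216 s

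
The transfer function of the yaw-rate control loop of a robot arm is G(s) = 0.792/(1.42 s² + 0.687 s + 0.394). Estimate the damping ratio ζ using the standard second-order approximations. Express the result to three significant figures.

Dividing through by 1.42: denominator becomes s² + 0.4838 s + 0.2775.
So ω_n = √0.2775 = 0.527 rad/s and ζ = 0.4838/(2·0.527) = 0.459.

ζ ≈ 0.459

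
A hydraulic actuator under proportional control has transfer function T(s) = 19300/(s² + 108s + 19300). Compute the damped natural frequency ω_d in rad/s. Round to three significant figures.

ω_d ≈ 128 rad/s

ω_n = √19300 = 139 rad/s; ζ = 108/(2·139) = 0.389.
The damped frequency ω_d = ω_n√(1−ζ²) = 128 rad/s.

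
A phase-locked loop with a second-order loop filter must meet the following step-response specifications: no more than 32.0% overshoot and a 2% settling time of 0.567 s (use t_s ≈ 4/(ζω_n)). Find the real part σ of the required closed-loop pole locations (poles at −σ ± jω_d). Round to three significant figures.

σ ≈ 7.05

The settling-time spec alone fixes σ = ζω_n = 4/t_s = 4/0.567 = 7.05.
(Overshoot then fixes ζ = 0.341 and hence ω_d = σ·√(1−ζ²)/ζ = 19.5 rad/s.)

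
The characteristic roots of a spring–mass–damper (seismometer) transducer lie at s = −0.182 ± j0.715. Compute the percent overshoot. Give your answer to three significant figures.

The poles are at −σ ± jω_d with σ = 0.182 and ω_d = 0.715, so ω_n = √(σ²+ω_d²) = 0.738 rad/s and ζ = σ/ω_n = 0.247.
Overshoot: exp(−π·0.247/√(1−0.247²)) = 0.449, i.e. 44.9%.

%OS ≈ 44.9%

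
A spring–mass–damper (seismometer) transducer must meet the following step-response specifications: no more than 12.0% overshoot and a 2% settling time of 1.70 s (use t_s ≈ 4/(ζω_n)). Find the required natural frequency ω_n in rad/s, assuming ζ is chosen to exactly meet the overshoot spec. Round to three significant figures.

ω_n ≈ 4.21 rad/s

Inverting the overshoot relation: ζ = |ln 0.120|/√(π² + ln²0.120) = 0.559.
Then ω_n = 4/(ζ t_s) = 4/(0.559 × 1.70) = 4.21 rad/s.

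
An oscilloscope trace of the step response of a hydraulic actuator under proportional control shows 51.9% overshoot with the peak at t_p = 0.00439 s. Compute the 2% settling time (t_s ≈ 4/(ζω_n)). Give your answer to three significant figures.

The overshoot fixes ζ = −ln(OS)/√(π²+ln²(OS)) = 0.204.
t_p = π/ω_d ⇒ ω_d = 716 rad/s; then ω_n = ω_d/√(1−ζ²) = 731 rad/s.
t_s ≈ 4/(ζω_n) = 4/(0.204·731) = 0.0268 s.

t_s ≈ 0.0268 s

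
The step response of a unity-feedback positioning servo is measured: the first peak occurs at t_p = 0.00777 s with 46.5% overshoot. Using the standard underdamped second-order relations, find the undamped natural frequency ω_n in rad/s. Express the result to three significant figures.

From the overshoot, ζ = −ln(OS)/√(π²+ln²(OS)) = 0.237.
From t_p = π/ω_d, ω_d = π/0.00777 = 404 rad/s, so ω_n = ω_d/√(1−ζ²) = 416 rad/s.

ω_n ≈ 416 rad/s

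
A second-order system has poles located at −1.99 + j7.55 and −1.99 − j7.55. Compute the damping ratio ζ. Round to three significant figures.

ζ ≈ 0.255

The poles are at −σ ± jω_d with σ = 1.99 and ω_d = 7.55, so ω_n = √(σ²+ω_d²) = 7.81 rad/s and ζ = σ/ω_n = 0.255.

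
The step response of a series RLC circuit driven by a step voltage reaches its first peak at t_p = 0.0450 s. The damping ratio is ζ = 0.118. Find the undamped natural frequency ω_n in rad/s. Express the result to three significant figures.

ω_n ≈ 70.3 rad/s

Peak time t_p = π/ω_d, so ω_d = π/t_p = π/0.0450 = 69.8 rad/s.
ω_n = ω_d/√(1−ζ²) = 69.8/√0.986 = 70.3 rad/s.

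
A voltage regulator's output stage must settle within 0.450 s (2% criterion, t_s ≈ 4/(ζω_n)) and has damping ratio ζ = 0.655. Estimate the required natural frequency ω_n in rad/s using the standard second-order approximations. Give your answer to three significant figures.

ω_n ≈ 13.6 rad/s

Rearranging t_s ≈ 4/(ζω_n) gives ω_n = 4/(ζ·t_s) = 4/(0.655 × 0.450) = 13.6 rad/s.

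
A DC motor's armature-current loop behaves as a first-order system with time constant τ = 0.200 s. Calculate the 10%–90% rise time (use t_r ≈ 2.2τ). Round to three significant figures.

t_r ≈ 2.2τ = 0.440 s.

t_r ≈ 0.440 s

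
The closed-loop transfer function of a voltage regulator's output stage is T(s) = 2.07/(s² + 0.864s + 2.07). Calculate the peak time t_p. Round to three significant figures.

ω_n = √2.07 = 1.44 rad/s; ζ = 0.864/(2·1.44) = 0.300.
ω_d = ω_n√(1−ζ²) = 1.37 rad/s. Then t_p = π/ω_d = 2.29 s.

t_p ≈ 2.29 s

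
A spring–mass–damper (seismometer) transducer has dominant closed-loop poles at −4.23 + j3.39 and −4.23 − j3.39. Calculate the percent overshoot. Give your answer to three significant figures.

|pole| = ω_n = √(4.23² + 3.39²) = 5.42 rad/s; ζ = cos θ = σ/ω_n = 0.780.
Overshoot: exp(−π·0.780/√(1−0.780²)) = 0.0198, i.e. 1.98%.

%OS ≈ 1.98%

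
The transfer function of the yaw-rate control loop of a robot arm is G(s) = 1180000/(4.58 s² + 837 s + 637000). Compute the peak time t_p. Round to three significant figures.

t_p ≈ 0.00869 s

Dividing through by 4.58: denominator becomes s² + 182.8 s + 139100.
So ω_n = √139100 = 373 rad/s and ζ = 182.8/(2·373) = 0.245.
ω_d = ω_n√(1−ζ²) = 362 rad/s. t_p = π/ω_d = 0.00869 s.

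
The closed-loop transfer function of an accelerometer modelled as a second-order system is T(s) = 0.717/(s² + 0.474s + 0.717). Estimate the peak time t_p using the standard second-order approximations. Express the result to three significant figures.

t_p ≈ 3.86 s

ω_n = √0.717 = 0.847 rad/s; ζ = 0.474/(2·0.847) = 0.280.
The damped frequency ω_d = ω_n√(1−ζ²) = 0.813 rad/s. Then t_p = π/ω_d = 3.86 s.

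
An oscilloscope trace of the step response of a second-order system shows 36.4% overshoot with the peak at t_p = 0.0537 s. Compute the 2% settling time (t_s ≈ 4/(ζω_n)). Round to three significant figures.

From the overshoot, ζ = −ln(OS)/√(π²+ln²(OS)) = 0.306.
From t_p = π/ω_d, ω_d = π/0.0537 = 58.5 rad/s, so ω_n = ω_d/√(1−ζ²) = 61.5 rad/s.
t_s ≈ 4/(ζω_n) = 4/(0.306·61.5) = 0.213 s.

t_s ≈ 0.213 s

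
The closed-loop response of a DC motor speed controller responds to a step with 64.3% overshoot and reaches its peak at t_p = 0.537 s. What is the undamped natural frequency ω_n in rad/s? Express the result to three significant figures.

From the overshoot, ζ = −ln(OS)/√(π²+ln²(OS)) = 0.139.
From t_p = π/ω_d, ω_d = π/0.537 = 5.85 rad/s, so ω_n = ω_d/√(1−ζ²) = 5.91 rad/s.

ω_n ≈ 5.91 rad/s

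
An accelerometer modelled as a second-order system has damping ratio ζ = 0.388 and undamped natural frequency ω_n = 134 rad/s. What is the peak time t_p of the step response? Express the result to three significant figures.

t_p ≈ 0.0254 s

The damped frequency is ω_d = ω_n√(1−ζ²) = 134·√(1−0.151) = 124 rad/s.
Peak time t_p = π/ω_d = π/124 = 0.0254 s.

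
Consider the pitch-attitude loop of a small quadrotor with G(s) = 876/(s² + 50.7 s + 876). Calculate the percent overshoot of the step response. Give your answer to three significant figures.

ω_n = √876 = 29.6 rad/s; ζ = 50.7/(2·29.6) = 0.856.
Overshoot: exp(−π·0.856/√(1−0.856²)) = 0.00544, i.e. 0.544%.

%OS ≈ 0.544%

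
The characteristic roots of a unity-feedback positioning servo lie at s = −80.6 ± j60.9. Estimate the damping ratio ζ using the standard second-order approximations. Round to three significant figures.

|pole| = ω_n = √(80.6² + 60.9²) = 101 rad/s; ζ = cos θ = σ/ω_n = 0.798.

ζ ≈ 0.798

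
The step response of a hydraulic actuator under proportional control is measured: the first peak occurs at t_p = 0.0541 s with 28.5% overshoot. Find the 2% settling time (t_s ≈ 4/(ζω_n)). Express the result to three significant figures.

ζ from %OS: ζ = |ln 0.285|/√(π²+ln²0.285) = 0.371.
From t_p = π/ω_d, ω_d = π/0.0541 = 58.1 rad/s, so ω_n = ω_d/√(1−ζ²) = 62.5 rad/s.
t_s ≈ 4/(ζω_n) = 4/(0.371·62.5) = 0.172 s.

t_s ≈ 0.172 s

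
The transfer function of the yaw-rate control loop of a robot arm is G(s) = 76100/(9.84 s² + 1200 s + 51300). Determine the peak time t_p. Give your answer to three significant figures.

t_p ≈ 0.0812 s

Dividing through by 9.84: denominator becomes s² + 122.0 s + 5213.
So ω_n = √5213 = 72.2 rad/s and ζ = 122.0/(2·72.2) = 0.844.
ω_d = ω_n√(1−ζ²) = 38.7 rad/s. t_p = π/ω_d = 0.0812 s.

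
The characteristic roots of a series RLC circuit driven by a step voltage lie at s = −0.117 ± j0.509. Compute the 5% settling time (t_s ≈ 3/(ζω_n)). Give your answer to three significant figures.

t_s ≈ 25.6 s

For poles at −σ ± jω_d, ζω_n = σ = 0.117, so t_s ≈ 3/σ = 25.6 s.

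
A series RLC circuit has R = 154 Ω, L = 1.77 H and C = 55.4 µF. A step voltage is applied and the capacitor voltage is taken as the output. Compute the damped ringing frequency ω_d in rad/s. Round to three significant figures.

For a series RLC circuit (capacitor voltage as output), ω_n = 1/√(LC) = 1/√(1.77 H · 55.4 µF) = 101 rad/s.
ζ = (R/2)·√(C/L) = (154/2)·√(55.4 µF/1.77 H) = 0.431.
The damped frequency ω_d = ω_n√(1−ζ²) = 91.1 rad/s.

ω_d ≈ 91.1 rad/s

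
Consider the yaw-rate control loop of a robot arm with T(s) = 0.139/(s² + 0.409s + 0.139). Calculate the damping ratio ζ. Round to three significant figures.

ζ ≈ 0.549

Comparing the denominator to s² + 2ζω_n s + ω_n²: ω_n = √0.139 = 0.373 rad/s, and 2ζω_n = 0.409 so ζ = 0.409/(2·0.373) = 0.549.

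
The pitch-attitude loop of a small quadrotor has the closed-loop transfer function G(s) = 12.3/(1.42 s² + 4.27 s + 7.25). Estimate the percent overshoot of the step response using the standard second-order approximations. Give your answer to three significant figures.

Dividing through by 1.42: denominator becomes s² + 3.007 s + 5.106.
So ω_n = √5.106 = 2.26 rad/s and ζ = 3.007/(2·2.26) = 0.665.
%OS = 100·exp(−πζ/√(1−ζ²)) = 6.08%.

%OS ≈ 6.08%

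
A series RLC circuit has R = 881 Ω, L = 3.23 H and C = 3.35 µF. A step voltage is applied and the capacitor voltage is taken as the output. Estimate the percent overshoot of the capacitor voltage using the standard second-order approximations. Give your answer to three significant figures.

For a series RLC circuit (capacitor voltage as output), ω_n = 1/√(LC) = 1/√(3.23 H · 3.35 µF) = 304 rad/s.
ζ = (R/2)·√(C/L) = (881/2)·√(3.35 µF/3.23 H) = 0.449.
Overshoot: exp(−π·0.449/√(1−0.449²)) = 0.207, i.e. 20.7%.

%OS ≈ 20.7%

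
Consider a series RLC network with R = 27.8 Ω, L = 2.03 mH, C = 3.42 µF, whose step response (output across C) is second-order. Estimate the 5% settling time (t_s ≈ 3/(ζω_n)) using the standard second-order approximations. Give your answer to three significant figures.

t_s ≈ 0.000438 s

For a series RLC circuit (capacitor voltage as output), ω_n = 1/√(LC) = 1/√(2.03 mH · 3.42 µF) = 12000 rad/s.
ζ = (R/2)·√(C/L) = (27.8/2)·√(3.42 µF/2.03 mH) = 0.571.
t_s ≈ 3/(ζω_n) = 0.000438 s.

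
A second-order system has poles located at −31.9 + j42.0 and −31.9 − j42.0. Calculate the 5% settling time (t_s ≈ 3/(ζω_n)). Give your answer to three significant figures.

t_s ≈ 0.0940 s

For poles at −σ ± jω_d, ζω_n = σ = 31.9, so t_s ≈ 3/σ = 0.0940 s.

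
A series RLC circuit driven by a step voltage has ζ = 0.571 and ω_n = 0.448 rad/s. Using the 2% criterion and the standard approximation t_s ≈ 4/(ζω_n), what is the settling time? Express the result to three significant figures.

t_s ≈ 15.6 s

t_s ≈ 4/(ζω_n) = 4/(0.571 × 0.448) = 15.6 s.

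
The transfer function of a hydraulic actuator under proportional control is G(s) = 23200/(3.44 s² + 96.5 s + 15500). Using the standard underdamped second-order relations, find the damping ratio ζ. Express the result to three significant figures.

Dividing through by 3.44: denominator becomes s² + 28.05 s + 4506.
So ω_n = √4506 = 67.1 rad/s and ζ = 28.05/(2·67.1) = 0.209.

ζ ≈ 0.209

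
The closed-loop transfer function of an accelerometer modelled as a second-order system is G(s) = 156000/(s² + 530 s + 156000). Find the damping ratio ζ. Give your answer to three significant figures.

Matching coefficients with s² + 2ζω_n s + ω_n² gives ω_n² = 156000 ⇒ ω_n = 395 rad/s, and ζ = 530/(2ω_n) = 0.671.

ζ ≈ 0.671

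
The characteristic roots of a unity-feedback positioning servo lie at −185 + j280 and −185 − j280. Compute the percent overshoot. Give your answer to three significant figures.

%OS ≈ 12.5%

The poles are at −σ ± jω_d with σ = 185 and ω_d = 280, so ω_n = √(σ²+ω_d²) = 336 rad/s and ζ = σ/ω_n = 0.551.
%OS = 100 e^{−πζ/√(1−ζ²)} with ζ = 0.551 gives 12.5%.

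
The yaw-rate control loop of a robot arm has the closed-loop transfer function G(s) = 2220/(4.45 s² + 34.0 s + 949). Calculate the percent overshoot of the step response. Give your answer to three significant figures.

%OS ≈ 42.7%

Dividing through by 4.45: denominator becomes s² + 7.640 s + 213.3.
So ω_n = √213.3 = 14.6 rad/s and ζ = 7.640/(2·14.6) = 0.262.
%OS = 100·exp(−πζ/√(1−ζ²)) = 42.7%.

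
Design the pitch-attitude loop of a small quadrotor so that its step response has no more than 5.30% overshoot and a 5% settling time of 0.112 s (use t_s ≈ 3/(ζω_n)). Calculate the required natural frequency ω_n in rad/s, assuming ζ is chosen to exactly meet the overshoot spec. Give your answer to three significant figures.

From %OS = 100·exp(−πζ/√(1−ζ²)), invert to get ζ = −ln(OS)/√(π² + ln²(OS)) with OS = 0.0530.
−ln 0.0530 = 2.937, so ζ = 2.937/√(π² + 8.629) = 0.683.
From t_s ≈ 3/(ζω_n): ω_n = 3/(ζ·t_s) = 3/(0.683·0.112) = 39.2 rad/s.

ω_n ≈ 39.2 rad/s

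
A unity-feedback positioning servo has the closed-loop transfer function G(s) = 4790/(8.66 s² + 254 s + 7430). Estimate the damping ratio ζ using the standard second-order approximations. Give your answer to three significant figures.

Dividing through by 8.66: denominator becomes s² + 29.33 s + 858.0.
So ω_n = √858.0 = 29.3 rad/s and ζ = 29.33/(2·29.3) = 0.501.

ζ ≈ 0.501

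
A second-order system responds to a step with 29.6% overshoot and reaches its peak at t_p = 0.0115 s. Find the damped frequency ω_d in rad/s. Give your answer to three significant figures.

ω_d ≈ 273 rad/s

t_p = π/ω_d, so ω_d = π/0.0115 = 273 rad/s.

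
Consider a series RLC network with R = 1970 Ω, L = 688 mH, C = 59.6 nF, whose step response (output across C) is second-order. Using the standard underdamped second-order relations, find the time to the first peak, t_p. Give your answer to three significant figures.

t_p ≈ 0.000665 s

For a series RLC circuit (capacitor voltage as output), ω_n = 1/√(LC) = 1/√(688 mH · 59.6 nF) = 4940 rad/s.
ζ = (R/2)·√(C/L) = (1970/2)·√(59.6 nF/688 mH) = 0.290.
ω_d = 4940·√(1 − 0.290²) = 4730 rad/s. t_p = π/ω_d = 0.000665 s.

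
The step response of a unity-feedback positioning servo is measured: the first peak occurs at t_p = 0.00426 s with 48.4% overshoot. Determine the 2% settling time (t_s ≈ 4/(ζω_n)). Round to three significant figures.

ζ from %OS: ζ = |ln 0.484|/√(π²+ln²0.484) = 0.225.
From t_p = π/ω_d, ω_d = π/0.00426 = 737 rad/s, so ω_n = ω_d/√(1−ζ²) = 757 rad/s.
t_s ≈ 4/(ζω_n) = 4/(0.225·757) = 0.0235 s.

t_s ≈ 0.0235 s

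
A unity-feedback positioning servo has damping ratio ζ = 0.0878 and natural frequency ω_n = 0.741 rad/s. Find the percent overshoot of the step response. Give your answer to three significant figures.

%OS ≈ 75.8%

For an underdamped second-order system, %OS = 100·exp(−πζ/√(1−ζ²)).
πζ/√(1−ζ²) = π·0.0878/√(1−0.00771) = 0.2769, so %OS = 100·e^(−0.2769) = 75.8%.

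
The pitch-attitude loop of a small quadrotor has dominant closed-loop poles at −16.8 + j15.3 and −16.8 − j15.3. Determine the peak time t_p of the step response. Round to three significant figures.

t_p ≈ 0.205 s

t_p = π/ω_d with ω_d = 15.3 (the imaginary part), so t_p = 0.205 s.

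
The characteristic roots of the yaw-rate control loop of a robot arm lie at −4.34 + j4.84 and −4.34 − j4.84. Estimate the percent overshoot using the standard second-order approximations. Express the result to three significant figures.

|pole| = ω_n = √(4.34² + 4.84²) = 6.50 rad/s; ζ = cos θ = σ/ω_n = 0.668.
%OS = 100 e^{−πζ/√(1−ζ²)} with ζ = 0.668 gives 5.98%.

%OS ≈ 5.98%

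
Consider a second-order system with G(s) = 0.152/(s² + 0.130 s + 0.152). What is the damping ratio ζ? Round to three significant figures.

Matching coefficients with s² + 2ζω_n s + ω_n² gives ω_n² = 0.152 ⇒ ω_n = 0.390 rad/s, and ζ = 0.130/(2ω_n) = 0.167.

ζ ≈ 0.167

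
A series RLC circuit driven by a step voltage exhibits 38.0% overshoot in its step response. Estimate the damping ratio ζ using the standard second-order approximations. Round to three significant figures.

From %OS = 100·exp(−πζ/√(1−ζ²)), invert to get ζ = −ln(OS)/√(π² + ln²(OS)) with OS = 0.380.
−ln 0.380 = 0.9676, so ζ = 0.9676/√(π² + 0.9362) = 0.294.

ζ ≈ 0.294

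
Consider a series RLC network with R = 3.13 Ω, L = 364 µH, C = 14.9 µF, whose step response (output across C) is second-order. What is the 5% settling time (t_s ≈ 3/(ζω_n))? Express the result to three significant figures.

For a series RLC circuit (capacitor voltage as output), ω_n = 1/√(LC) = 1/√(364 µH · 14.9 µF) = 13600 rad/s.
ζ = (R/2)·√(C/L) = (3.13/2)·√(14.9 µF/364 µH) = 0.317.
t_s ≈ 3/(ζω_n) = 0.000698 s.

t_s ≈ 0.000698 s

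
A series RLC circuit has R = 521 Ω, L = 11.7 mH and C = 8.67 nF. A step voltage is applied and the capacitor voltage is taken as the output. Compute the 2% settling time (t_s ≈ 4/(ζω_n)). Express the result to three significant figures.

t_s ≈ 0.000180 s

For a series RLC circuit (capacitor voltage as output), ω_n = 1/√(LC) = 1/√(11.7 mH · 8.67 nF) = 99300 rad/s.
ζ = (R/2)·√(C/L) = (521/2)·√(8.67 nF/11.7 mH) = 0.224.
t_s ≈ 4/(ζω_n) = 0.000180 s.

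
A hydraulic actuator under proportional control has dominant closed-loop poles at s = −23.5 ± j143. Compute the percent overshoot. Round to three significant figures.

With σ = 23.5, ω_d = 143: ω_n = √(σ²+ω_d²) = 145 rad/s, ζ = σ/ω_n = 0.162.
%OS = 100 e^{−πζ/√(1−ζ²)} with ζ = 0.162 gives 59.7%.

%OS ≈ 59.7%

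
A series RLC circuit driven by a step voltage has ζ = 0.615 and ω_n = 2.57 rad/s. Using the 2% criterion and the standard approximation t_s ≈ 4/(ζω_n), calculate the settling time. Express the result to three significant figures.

t_s ≈ 4/(ζω_n) = 4/(0.615 × 2.57) = 2.53 s.

t_s ≈ 2.53 s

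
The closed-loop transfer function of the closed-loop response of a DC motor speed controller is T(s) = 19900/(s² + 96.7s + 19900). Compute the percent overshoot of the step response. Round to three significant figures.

Comparing the denominator to s² + 2ζω_n s + ω_n²: ω_n = √19900 = 141 rad/s, and 2ζω_n = 96.7 so ζ = 96.7/(2·141) = 0.343.
Overshoot: exp(−π·0.343/√(1−0.343²)) = 0.318, i.e. 31.8%.

%OS ≈ 31.8%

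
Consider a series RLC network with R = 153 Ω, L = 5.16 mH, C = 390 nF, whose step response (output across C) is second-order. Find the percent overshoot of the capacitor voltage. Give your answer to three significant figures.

For a series RLC circuit (capacitor voltage as output), ω_n = 1/√(LC) = 1/√(5.16 mH · 390 nF) = 22300 rad/s.
ζ = (R/2)·√(C/L) = (153/2)·√(390 nF/5.16 mH) = 0.665.
%OS = 100·exp(−πζ/√(1−ζ²)) = 6.09%.

%OS ≈ 6.09%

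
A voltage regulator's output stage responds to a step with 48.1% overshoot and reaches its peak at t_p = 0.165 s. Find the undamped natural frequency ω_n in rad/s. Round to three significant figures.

ω_n ≈ 19.5 rad/s

ζ from %OS: ζ = |ln 0.481|/√(π²+ln²0.481) = 0.227.
t_p = π/ω_d ⇒ ω_d = 19.0 rad/s; then ω_n = ω_d/√(1−ζ²) = 19.5 rad/s.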